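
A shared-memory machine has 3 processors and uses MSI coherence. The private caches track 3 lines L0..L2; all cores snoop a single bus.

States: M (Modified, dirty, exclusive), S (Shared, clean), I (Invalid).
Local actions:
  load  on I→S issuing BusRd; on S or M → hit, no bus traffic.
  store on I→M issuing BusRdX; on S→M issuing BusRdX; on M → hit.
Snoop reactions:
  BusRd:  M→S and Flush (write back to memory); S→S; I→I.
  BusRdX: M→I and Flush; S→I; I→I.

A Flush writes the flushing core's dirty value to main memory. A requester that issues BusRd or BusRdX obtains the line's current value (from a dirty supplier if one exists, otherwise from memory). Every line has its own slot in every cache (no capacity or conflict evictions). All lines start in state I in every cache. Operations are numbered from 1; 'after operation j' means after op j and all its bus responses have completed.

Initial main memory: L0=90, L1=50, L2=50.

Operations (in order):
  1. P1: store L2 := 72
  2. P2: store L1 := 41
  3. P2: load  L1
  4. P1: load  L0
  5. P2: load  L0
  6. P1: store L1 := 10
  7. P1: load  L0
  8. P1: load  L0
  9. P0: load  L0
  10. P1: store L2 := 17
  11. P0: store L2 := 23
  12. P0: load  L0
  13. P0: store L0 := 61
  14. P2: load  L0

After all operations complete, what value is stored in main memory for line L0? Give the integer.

[1] P1: store L2 := 72 | P0:I, P1:M(72), P2:I | bus: BusRdX
[2] P2: store L1 := 41 | P0:I, P1:I, P2:M(41) | bus: BusRdX
[3] P2: load  L1 | P0:I, P1:I, P2:M(41) | bus: none
[4] P1: load  L0 | P0:I, P1:S(90), P2:I | bus: BusRd
[5] P2: load  L0 | P0:I, P1:S(90), P2:S(90) | bus: BusRd
[6] P1: store L1 := 10 | P0:I, P1:M(10), P2:I | bus: BusRdX,Flush
[7] P1: load  L0 | P0:I, P1:S(90), P2:S(90) | bus: none
[8] P1: load  L0 | P0:I, P1:S(90), P2:S(90) | bus: none
[9] P0: load  L0 | P0:S(90), P1:S(90), P2:S(90) | bus: BusRd
[10] P1: store L2 := 17 | P0:I, P1:M(17), P2:I | bus: none
[11] P0: store L2 := 23 | P0:M(23), P1:I, P2:I | bus: BusRdX,Flush
[12] P0: load  L0 | P0:S(90), P1:S(90), P2:S(90) | bus: none
[13] P0: store L0 := 61 | P0:M(61), P1:I, P2:I | bus: BusRdX
[14] P2: load  L0 | P0:S(61), P1:I, P2:S(61) | bus: BusRd,Flush

memory[L0] = 61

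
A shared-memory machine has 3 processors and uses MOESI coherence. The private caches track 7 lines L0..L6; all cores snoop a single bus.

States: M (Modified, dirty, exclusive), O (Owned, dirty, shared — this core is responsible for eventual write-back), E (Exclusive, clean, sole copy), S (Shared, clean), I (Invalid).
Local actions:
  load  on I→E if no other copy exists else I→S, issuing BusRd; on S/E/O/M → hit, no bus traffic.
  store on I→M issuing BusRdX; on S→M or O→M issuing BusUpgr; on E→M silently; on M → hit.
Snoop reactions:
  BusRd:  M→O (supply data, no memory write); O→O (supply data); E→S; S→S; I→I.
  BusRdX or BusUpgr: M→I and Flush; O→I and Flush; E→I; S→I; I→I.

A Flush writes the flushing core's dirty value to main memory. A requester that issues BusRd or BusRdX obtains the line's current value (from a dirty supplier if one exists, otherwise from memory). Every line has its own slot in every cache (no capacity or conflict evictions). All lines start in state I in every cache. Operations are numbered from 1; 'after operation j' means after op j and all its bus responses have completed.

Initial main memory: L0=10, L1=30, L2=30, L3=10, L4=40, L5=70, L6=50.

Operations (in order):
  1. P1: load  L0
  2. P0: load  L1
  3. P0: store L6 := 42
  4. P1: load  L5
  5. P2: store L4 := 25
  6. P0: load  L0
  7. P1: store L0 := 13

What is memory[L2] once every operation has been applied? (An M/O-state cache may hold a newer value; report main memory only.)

memory[L2] = 30

1. P1: load  L0  bus=[BusRd]  L0: P0=I P1=E P2=I  mem[L0]=10
2. P0: load  L1  bus=[BusRd]  L1: P0=E P1=I P2=I  mem[L1]=30
3. P0: store L6 := 42  bus=[BusRdX]  L6: P0=M P1=I P2=I  mem[L6]=50
4. P1: load  L5  bus=[BusRd]  L5: P0=I P1=E P2=I  mem[L5]=70
5. P2: store L4 := 25  bus=[BusRdX]  L4: P0=I P1=I P2=M  mem[L4]=40
6. P0: load  L0  bus=[BusRd]  L0: P0=S P1=S P2=I  mem[L0]=10
7. P1: store L0 := 13  bus=[BusUpgr]  L0: P0=I P1=M P2=I  mem[L0]=10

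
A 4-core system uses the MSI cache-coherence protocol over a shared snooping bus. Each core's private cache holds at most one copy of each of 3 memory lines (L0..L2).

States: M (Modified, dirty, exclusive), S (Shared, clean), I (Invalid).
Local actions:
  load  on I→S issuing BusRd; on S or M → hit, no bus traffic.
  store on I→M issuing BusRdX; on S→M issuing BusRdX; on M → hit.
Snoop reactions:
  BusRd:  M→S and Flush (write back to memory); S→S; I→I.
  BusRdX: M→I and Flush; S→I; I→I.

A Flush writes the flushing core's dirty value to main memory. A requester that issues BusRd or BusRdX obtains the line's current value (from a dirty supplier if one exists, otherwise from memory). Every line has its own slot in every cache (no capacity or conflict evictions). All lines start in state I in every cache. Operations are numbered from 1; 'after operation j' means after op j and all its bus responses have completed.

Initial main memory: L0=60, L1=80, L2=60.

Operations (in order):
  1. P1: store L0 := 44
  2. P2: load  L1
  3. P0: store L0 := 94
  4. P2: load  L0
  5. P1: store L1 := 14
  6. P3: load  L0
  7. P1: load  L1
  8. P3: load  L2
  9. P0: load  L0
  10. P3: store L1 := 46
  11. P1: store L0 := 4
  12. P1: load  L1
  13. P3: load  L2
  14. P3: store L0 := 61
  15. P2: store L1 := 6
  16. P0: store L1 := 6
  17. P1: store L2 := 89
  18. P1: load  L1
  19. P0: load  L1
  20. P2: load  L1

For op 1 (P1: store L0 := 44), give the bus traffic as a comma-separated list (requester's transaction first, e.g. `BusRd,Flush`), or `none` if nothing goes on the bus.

bus = BusRdX

  op1 P1: store L0 := 44 → I/M/I/I on L0; bus BusRdX; mem=60
  op2 P2: load  L1 → I/I/S/I on L1; bus BusRd; mem=80
  op3 P0: store L0 := 94 → M/I/I/I on L0; bus BusRdX Flush; mem=44
  op4 P2: load  L0 → S/I/S/I on L0; bus BusRd Flush; mem=94
  op5 P1: store L1 := 14 → I/M/I/I on L1; bus BusRdX; mem=80
  op6 P3: load  L0 → S/I/S/S on L0; bus BusRd; mem=94
  op7 P1: load  L1 → I/M/I/I on L1; bus (none); mem=80
  op8 P3: load  L2 → I/I/I/S on L2; bus BusRd; mem=60
  op9 P0: load  L0 → S/I/S/S on L0; bus (none); mem=94
  op10 P3: store L1 := 46 → I/I/I/M on L1; bus BusRdX Flush; mem=14
  op11 P1: store L0 := 4 → I/M/I/I on L0; bus BusRdX; mem=94
  op12 P1: load  L1 → I/S/I/S on L1; bus BusRd Flush; mem=46
  op13 P3: load  L2 → I/I/I/S on L2; bus (none); mem=60
  op14 P3: store L0 := 61 → I/I/I/M on L0; bus BusRdX Flush; mem=4
  op15 P2: store L1 := 6 → I/I/M/I on L1; bus BusRdX; mem=46
  op16 P0: store L1 := 6 → M/I/I/I on L1; bus BusRdX Flush; mem=6
  op17 P1: store L2 := 89 → I/M/I/I on L2; bus BusRdX; mem=60
  op18 P1: load  L1 → S/S/I/I on L1; bus BusRd Flush; mem=6
  op19 P0: load  L1 → S/S/I/I on L1; bus (none); mem=6
  op20 P2: load  L1 → S/S/S/I on L1; bus BusRd; mem=6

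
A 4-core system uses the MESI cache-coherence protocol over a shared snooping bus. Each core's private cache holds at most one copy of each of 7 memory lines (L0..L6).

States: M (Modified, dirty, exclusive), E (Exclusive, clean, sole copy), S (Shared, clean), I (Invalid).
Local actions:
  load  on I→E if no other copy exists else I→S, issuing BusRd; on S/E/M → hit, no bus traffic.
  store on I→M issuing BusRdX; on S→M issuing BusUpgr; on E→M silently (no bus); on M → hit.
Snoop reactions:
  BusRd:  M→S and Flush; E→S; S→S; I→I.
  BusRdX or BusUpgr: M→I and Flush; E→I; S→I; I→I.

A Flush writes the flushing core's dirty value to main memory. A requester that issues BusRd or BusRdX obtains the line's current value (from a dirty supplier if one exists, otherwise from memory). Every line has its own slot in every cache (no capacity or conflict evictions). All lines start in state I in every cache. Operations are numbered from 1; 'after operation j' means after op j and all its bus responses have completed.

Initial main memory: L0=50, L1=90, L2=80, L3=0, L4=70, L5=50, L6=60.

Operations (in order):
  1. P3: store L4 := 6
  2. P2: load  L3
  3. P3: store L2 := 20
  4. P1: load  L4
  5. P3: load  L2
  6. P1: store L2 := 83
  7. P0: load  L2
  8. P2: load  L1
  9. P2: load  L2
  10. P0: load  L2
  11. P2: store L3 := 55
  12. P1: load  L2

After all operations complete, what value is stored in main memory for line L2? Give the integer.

memory[L2] = 83

  op1 P3: store L4 := 6 → I/I/I/M on L4; bus BusRdX; mem=70
  op2 P2: load  L3 → I/I/E/I on L3; bus BusRd; mem=0
  op3 P3: store L2 := 20 → I/I/I/M on L2; bus BusRdX; mem=80
  op4 P1: load  L4 → I/S/I/S on L4; bus BusRd Flush; mem=6
  op5 P3: load  L2 → I/I/I/M on L2; bus (none); mem=80
  op6 P1: store L2 := 83 → I/M/I/I on L2; bus BusRdX Flush; mem=20
  op7 P0: load  L2 → S/S/I/I on L2; bus BusRd Flush; mem=83
  op8 P2: load  L1 → I/I/E/I on L1; bus BusRd; mem=90
  op9 P2: load  L2 → S/S/S/I on L2; bus BusRd; mem=83
  op10 P0: load  L2 → S/S/S/I on L2; bus (none); mem=83
  op11 P2: store L3 := 55 → I/I/M/I on L3; bus (none); mem=0
  op12 P1: load  L2 → S/S/S/I on L2; bus (none); mem=83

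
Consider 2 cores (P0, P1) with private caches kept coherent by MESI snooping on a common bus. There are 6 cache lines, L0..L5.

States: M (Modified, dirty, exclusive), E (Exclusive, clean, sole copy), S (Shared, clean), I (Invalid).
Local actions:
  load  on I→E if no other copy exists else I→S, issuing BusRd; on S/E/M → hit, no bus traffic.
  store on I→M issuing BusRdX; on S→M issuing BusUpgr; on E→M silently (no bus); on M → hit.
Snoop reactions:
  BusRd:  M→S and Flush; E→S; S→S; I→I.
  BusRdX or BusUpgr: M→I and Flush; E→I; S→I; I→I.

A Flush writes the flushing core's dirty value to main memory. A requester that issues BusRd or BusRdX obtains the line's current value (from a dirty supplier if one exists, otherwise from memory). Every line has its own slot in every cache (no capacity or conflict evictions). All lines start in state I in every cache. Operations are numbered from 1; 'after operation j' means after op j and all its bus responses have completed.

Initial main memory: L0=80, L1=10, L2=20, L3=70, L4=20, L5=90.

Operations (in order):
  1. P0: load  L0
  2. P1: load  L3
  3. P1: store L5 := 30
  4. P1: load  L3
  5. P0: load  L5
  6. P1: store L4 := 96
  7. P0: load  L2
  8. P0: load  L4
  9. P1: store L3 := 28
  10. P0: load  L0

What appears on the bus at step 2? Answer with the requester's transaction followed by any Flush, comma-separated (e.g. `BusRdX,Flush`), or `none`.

bus = BusRd

  op1 P0: load  L0 → E/I on L0; bus BusRd; mem=80
  op2 P1: load  L3 → I/E on L3; bus BusRd; mem=70
  op3 P1: store L5 := 30 → I/M on L5; bus BusRdX; mem=90
  op4 P1: load  L3 → I/E on L3; bus (none); mem=70
  op5 P0: load  L5 → S/S on L5; bus BusRd Flush; mem=30
  op6 P1: store L4 := 96 → I/M on L4; bus BusRdX; mem=20
  op7 P0: load  L2 → E/I on L2; bus BusRd; mem=20
  op8 P0: load  L4 → S/S on L4; bus BusRd Flush; mem=96
  op9 P1: store L3 := 28 → I/M on L3; bus (none); mem=70
  op10 P0: load  L0 → E/I on L0; bus (none); mem=80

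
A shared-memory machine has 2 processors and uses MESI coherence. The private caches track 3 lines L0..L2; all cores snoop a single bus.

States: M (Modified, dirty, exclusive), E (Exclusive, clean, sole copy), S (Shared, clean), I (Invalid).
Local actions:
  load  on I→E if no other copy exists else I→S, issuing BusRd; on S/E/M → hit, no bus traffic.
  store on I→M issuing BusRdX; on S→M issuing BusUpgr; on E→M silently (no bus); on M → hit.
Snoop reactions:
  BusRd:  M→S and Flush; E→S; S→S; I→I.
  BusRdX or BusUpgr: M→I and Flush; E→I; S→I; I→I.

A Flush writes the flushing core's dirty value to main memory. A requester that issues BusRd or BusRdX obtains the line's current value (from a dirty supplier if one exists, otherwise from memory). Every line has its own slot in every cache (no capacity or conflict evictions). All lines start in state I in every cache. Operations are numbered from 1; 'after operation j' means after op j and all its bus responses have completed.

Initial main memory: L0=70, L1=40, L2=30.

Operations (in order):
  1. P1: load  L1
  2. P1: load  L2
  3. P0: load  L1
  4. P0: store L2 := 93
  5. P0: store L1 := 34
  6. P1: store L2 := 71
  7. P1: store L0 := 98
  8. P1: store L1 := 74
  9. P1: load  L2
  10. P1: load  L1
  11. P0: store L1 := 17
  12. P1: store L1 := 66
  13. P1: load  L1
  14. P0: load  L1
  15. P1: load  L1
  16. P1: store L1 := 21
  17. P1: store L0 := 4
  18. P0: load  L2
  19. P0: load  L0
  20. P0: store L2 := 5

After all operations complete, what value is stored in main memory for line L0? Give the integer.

memory[L0] = 4

1. P1: load  L1  bus=[BusRd]  L1: P0=I P1=E  mem[L1]=40
2. P1: load  L2  bus=[BusRd]  L2: P0=I P1=E  mem[L2]=30
3. P0: load  L1  bus=[BusRd]  L1: P0=S P1=S  mem[L1]=40
4. P0: store L2 := 93  bus=[BusRdX]  L2: P0=M P1=I  mem[L2]=30
5. P0: store L1 := 34  bus=[BusUpgr]  L1: P0=M P1=I  mem[L1]=40
6. P1: store L2 := 71  bus=[BusRdX,Flush]  L2: P0=I P1=M  mem[L2]=93
7. P1: store L0 := 98  bus=[BusRdX]  L0: P0=I P1=M  mem[L0]=70
8. P1: store L1 := 74  bus=[BusRdX,Flush]  L1: P0=I P1=M  mem[L1]=34
9. P1: load  L2  bus=[-]  L2: P0=I P1=M  mem[L2]=93
10. P1: load  L1  bus=[-]  L1: P0=I P1=M  mem[L1]=34
11. P0: store L1 := 17  bus=[BusRdX,Flush]  L1: P0=M P1=I  mem[L1]=74
12. P1: store L1 := 66  bus=[BusRdX,Flush]  L1: P0=I P1=M  mem[L1]=17
13. P1: load  L1  bus=[-]  L1: P0=I P1=M  mem[L1]=17
14. P0: load  L1  bus=[BusRd,Flush]  L1: P0=S P1=S  mem[L1]=66
15. P1: load  L1  bus=[-]  L1: P0=S P1=S  mem[L1]=66
16. P1: store L1 := 21  bus=[BusUpgr]  L1: P0=I P1=M  mem[L1]=66
17. P1: store L0 := 4  bus=[-]  L0: P0=I P1=M  mem[L0]=70
18. P0: load  L2  bus=[BusRd,Flush]  L2: P0=S P1=S  mem[L2]=71
19. P0: load  L0  bus=[BusRd,Flush]  L0: P0=S P1=S  mem[L0]=4
20. P0: store L2 := 5  bus=[BusUpgr]  L2: P0=M P1=I  mem[L2]=71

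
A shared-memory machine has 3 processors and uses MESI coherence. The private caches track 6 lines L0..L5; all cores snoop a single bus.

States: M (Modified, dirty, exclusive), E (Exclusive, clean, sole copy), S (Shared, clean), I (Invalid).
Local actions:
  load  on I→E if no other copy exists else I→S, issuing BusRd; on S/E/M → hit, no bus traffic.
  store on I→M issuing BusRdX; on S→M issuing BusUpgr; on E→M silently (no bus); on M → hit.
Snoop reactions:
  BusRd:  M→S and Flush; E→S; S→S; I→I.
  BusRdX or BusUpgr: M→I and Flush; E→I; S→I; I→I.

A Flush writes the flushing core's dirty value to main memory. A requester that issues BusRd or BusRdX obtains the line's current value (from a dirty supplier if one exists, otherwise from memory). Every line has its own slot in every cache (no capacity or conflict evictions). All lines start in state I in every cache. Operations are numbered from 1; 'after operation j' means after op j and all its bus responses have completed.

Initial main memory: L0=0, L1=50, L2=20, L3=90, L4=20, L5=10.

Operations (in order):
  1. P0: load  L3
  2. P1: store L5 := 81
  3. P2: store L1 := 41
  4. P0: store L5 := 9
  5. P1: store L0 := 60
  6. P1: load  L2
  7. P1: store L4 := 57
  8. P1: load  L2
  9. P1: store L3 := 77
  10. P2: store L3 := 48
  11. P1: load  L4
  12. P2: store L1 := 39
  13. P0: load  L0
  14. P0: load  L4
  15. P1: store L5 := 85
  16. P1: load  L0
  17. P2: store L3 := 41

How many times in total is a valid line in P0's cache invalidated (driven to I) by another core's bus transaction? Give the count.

1. P0: load  L3  bus=[BusRd]  L3: P0=E P1=I P2=I  mem[L3]=90
2. P1: store L5 := 81  bus=[BusRdX]  L5: P0=I P1=M P2=I  mem[L5]=10
3. P2: store L1 := 41  bus=[BusRdX]  L1: P0=I P1=I P2=M  mem[L1]=50
4. P0: store L5 := 9  bus=[BusRdX,Flush]  L5: P0=M P1=I P2=I  mem[L5]=81
5. P1: store L0 := 60  bus=[BusRdX]  L0: P0=I P1=M P2=I  mem[L0]=0
6. P1: load  L2  bus=[BusRd]  L2: P0=I P1=E P2=I  mem[L2]=20
7. P1: store L4 := 57  bus=[BusRdX]  L4: P0=I P1=M P2=I  mem[L4]=20
8. P1: load  L2  bus=[-]  L2: P0=I P1=E P2=I  mem[L2]=20
9. P1: store L3 := 77  bus=[BusRdX]  L3: P0=I P1=M P2=I  mem[L3]=90
10. P2: store L3 := 48  bus=[BusRdX,Flush]  L3: P0=I P1=I P2=M  mem[L3]=77
11. P1: load  L4  bus=[-]  L4: P0=I P1=M P2=I  mem[L4]=20
12. P2: store L1 := 39  bus=[-]  L1: P0=I P1=I P2=M  mem[L1]=50
13. P0: load  L0  bus=[BusRd,Flush]  L0: P0=S P1=S P2=I  mem[L0]=60
14. P0: load  L4  bus=[BusRd,Flush]  L4: P0=S P1=S P2=I  mem[L4]=57
15. P1: store L5 := 85  bus=[BusRdX,Flush]  L5: P0=I P1=M P2=I  mem[L5]=9
16. P1: load  L0  bus=[-]  L0: P0=S P1=S P2=I  mem[L0]=60
17. P2: store L3 := 41  bus=[-]  L3: P0=I P1=I P2=M  mem[L3]=77

invalidations = 2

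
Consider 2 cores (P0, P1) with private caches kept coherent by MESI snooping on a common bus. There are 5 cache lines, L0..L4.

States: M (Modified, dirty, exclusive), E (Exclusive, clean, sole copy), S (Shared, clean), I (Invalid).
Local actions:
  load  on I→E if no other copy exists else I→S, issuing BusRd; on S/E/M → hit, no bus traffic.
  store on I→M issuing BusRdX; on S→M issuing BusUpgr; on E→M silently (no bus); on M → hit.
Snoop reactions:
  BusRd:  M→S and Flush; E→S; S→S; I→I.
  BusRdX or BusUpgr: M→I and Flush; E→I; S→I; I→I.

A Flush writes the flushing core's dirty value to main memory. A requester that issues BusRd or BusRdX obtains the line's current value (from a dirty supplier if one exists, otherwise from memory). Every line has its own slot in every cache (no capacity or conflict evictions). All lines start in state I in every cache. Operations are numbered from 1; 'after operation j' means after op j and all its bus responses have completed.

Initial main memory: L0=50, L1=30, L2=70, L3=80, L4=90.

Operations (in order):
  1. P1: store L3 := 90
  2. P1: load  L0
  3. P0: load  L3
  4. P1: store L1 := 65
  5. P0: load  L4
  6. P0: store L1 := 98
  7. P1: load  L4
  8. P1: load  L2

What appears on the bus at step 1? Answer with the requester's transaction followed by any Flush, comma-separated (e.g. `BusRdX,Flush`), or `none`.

1. P1: store L3 := 90  bus=[BusRdX]  L3: P0=I P1=M  mem[L3]=80
2. P1: load  L0  bus=[BusRd]  L0: P0=I P1=E  mem[L0]=50
3. P0: load  L3  bus=[BusRd,Flush]  L3: P0=S P1=S  mem[L3]=90
4. P1: store L1 := 65  bus=[BusRdX]  L1: P0=I P1=M  mem[L1]=30
5. P0: load  L4  bus=[BusRd]  L4: P0=E P1=I  mem[L4]=90
6. P0: store L1 := 98  bus=[BusRdX,Flush]  L1: P0=M P1=I  mem[L1]=65
7. P1: load  L4  bus=[BusRd]  L4: P0=S P1=S  mem[L4]=90
8. P1: load  L2  bus=[BusRd]  L2: P0=I P1=E  mem[L2]=70

bus = BusRdX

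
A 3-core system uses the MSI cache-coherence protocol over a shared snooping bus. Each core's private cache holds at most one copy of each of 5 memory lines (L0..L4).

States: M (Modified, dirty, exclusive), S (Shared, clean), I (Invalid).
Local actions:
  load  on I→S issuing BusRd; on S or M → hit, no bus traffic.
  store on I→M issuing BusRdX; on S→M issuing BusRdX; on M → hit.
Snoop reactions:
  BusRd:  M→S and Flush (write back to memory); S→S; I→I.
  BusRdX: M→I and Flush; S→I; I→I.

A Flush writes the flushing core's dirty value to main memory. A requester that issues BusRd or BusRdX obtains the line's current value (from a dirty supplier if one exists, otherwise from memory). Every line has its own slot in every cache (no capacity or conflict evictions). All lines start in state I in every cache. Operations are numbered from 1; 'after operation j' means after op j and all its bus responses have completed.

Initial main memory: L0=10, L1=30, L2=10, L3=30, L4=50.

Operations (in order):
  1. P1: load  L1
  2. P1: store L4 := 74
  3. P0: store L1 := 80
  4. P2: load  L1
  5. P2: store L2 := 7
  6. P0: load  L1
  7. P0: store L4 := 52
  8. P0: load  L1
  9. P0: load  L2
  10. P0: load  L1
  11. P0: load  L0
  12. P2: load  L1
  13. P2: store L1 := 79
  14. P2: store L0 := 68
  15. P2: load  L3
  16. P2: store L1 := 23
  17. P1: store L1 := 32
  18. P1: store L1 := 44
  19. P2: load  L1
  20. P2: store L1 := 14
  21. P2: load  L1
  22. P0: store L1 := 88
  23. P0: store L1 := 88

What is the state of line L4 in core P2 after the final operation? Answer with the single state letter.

[1] P1: load  L1 | P0:I, P1:S(30), P2:I | bus: BusRd
[2] P1: store L4 := 74 | P0:I, P1:M(74), P2:I | bus: BusRdX
[3] P0: store L1 := 80 | P0:M(80), P1:I, P2:I | bus: BusRdX
[4] P2: load  L1 | P0:S(80), P1:I, P2:S(80) | bus: BusRd,Flush
[5] P2: store L2 := 7 | P0:I, P1:I, P2:M(7) | bus: BusRdX
[6] P0: load  L1 | P0:S(80), P1:I, P2:S(80) | bus: none
[7] P0: store L4 := 52 | P0:M(52), P1:I, P2:I | bus: BusRdX,Flush
[8] P0: load  L1 | P0:S(80), P1:I, P2:S(80) | bus: none
[9] P0: load  L2 | P0:S(7), P1:I, P2:S(7) | bus: BusRd,Flush
[10] P0: load  L1 | P0:S(80), P1:I, P2:S(80) | bus: none
[11] P0: load  L0 | P0:S(10), P1:I, P2:I | bus: BusRd
[12] P2: load  L1 | P0:S(80), P1:I, P2:S(80) | bus: none
[13] P2: store L1 := 79 | P0:I, P1:I, P2:M(79) | bus: BusRdX
[14] P2: store L0 := 68 | P0:I, P1:I, P2:M(68) | bus: BusRdX
[15] P2: load  L3 | P0:I, P1:I, P2:S(30) | bus: BusRd
[16] P2: store L1 := 23 | P0:I, P1:I, P2:M(23) | bus: none
[17] P1: store L1 := 32 | P0:I, P1:M(32), P2:I | bus: BusRdX,Flush
[18] P1: store L1 := 44 | P0:I, P1:M(44), P2:I | bus: none
[19] P2: load  L1 | P0:I, P1:S(44), P2:S(44) | bus: BusRd,Flush
[20] P2: store L1 := 14 | P0:I, P1:I, P2:M(14) | bus: BusRdX
[21] P2: load  L1 | P0:I, P1:I, P2:M(14) | bus: none
[22] P0: store L1 := 88 | P0:M(88), P1:I, P2:I | bus: BusRdX,Flush
[23] P0: store L1 := 88 | P0:M(88), P1:I, P2:I | bus: none

state = I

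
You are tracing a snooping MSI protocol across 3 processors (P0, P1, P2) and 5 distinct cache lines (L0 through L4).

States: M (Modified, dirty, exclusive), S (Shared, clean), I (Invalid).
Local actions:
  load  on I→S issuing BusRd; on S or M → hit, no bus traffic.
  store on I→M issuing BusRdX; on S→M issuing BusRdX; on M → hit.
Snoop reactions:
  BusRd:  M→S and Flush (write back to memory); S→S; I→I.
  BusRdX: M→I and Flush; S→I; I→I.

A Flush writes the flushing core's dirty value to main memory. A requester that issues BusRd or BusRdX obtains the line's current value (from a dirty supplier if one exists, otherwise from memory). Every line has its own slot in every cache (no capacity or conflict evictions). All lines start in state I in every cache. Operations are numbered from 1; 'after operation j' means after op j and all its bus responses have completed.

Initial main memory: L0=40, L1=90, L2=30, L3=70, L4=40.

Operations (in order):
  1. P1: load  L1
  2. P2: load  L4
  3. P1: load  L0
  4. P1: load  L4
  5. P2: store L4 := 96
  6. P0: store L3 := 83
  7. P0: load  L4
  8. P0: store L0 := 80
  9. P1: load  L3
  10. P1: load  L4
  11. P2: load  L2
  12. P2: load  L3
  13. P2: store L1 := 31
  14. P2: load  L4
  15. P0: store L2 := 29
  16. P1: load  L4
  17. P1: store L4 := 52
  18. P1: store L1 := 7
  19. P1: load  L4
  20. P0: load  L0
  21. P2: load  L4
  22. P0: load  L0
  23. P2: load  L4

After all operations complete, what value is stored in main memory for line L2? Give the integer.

memory[L2] = 30

step 1: P1: load  L1  ⟶  ISI  (L1)  txn=BusRd  M[L1]=90
step 2: P2: load  L4  ⟶  IIS  (L4)  txn=BusRd  M[L4]=40
step 3: P1: load  L0  ⟶  ISI  (L0)  txn=BusRd  M[L0]=40
step 4: P1: load  L4  ⟶  ISS  (L4)  txn=BusRd  M[L4]=40
step 5: P2: store L4 := 96  ⟶  IIM  (L4)  txn=BusRdX  M[L4]=40
step 6: P0: store L3 := 83  ⟶  MII  (L3)  txn=BusRdX  M[L3]=70
step 7: P0: load  L4  ⟶  SIS  (L4)  txn=BusRd+Flush  M[L4]=96
step 8: P0: store L0 := 80  ⟶  MII  (L0)  txn=BusRdX  M[L0]=40
step 9: P1: load  L3  ⟶  SSI  (L3)  txn=BusRd+Flush  M[L3]=83
step 10: P1: load  L4  ⟶  SSS  (L4)  txn=BusRd  M[L4]=96
step 11: P2: load  L2  ⟶  IIS  (L2)  txn=BusRd  M[L2]=30
step 12: P2: load  L3  ⟶  SSS  (L3)  txn=BusRd  M[L3]=83
step 13: P2: store L1 := 31  ⟶  IIM  (L1)  txn=BusRdX  M[L1]=90
step 14: P2: load  L4  ⟶  SSS  (L4)  txn=∅  M[L4]=96
step 15: P0: store L2 := 29  ⟶  MII  (L2)  txn=BusRdX  M[L2]=30
step 16: P1: load  L4  ⟶  SSS  (L4)  txn=∅  M[L4]=96
step 17: P1: store L4 := 52  ⟶  IMI  (L4)  txn=BusRdX  M[L4]=96
step 18: P1: store L1 := 7  ⟶  IMI  (L1)  txn=BusRdX+Flush  M[L1]=31
step 19: P1: load  L4  ⟶  IMI  (L4)  txn=∅  M[L4]=96
step 20: P0: load  L0  ⟶  MII  (L0)  txn=∅  M[L0]=40
step 21: P2: load  L4  ⟶  ISS  (L4)  txn=BusRd+Flush  M[L4]=52
step 22: P0: load  L0  ⟶  MII  (L0)  txn=∅  M[L0]=40
step 23: P2: load  L4  ⟶  ISS  (L4)  txn=∅  M[L4]=52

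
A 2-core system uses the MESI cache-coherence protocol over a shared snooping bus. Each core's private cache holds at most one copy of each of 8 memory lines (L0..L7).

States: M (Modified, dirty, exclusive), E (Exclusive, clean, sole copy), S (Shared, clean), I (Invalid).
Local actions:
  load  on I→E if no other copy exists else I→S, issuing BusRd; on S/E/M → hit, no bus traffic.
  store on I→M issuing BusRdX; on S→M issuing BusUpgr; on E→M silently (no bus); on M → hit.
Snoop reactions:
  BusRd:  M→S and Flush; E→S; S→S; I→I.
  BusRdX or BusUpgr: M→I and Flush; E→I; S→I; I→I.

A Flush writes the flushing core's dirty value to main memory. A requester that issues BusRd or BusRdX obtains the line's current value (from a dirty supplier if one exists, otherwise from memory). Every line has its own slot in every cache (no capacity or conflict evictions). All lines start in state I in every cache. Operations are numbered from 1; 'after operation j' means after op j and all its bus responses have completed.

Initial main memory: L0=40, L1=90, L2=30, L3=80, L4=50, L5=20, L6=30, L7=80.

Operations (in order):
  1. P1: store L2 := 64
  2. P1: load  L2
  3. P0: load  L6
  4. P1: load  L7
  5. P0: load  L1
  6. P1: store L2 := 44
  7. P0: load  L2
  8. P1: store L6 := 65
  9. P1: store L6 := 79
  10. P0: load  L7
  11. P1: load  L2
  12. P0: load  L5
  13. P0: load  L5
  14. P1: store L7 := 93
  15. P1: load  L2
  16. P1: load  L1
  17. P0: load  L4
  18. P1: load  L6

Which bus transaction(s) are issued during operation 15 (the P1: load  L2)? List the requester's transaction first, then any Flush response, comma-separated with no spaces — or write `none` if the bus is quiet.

bus = none

  op1 P1: store L2 := 64 → I/M on L2; bus BusRdX; mem=30
  op2 P1: load  L2 → I/M on L2; bus (none); mem=30
  op3 P0: load  L6 → E/I on L6; bus BusRd; mem=30
  op4 P1: load  L7 → I/E on L7; bus BusRd; mem=80
  op5 P0: load  L1 → E/I on L1; bus BusRd; mem=90
  op6 P1: store L2 := 44 → I/M on L2; bus (none); mem=30
  op7 P0: load  L2 → S/S on L2; bus BusRd Flush; mem=44
  op8 P1: store L6 := 65 → I/M on L6; bus BusRdX; mem=30
  op9 P1: store L6 := 79 → I/M on L6; bus (none); mem=30
  op10 P0: load  L7 → S/S on L7; bus BusRd; mem=80
  op11 P1: load  L2 → S/S on L2; bus (none); mem=44
  op12 P0: load  L5 → E/I on L5; bus BusRd; mem=20
  op13 P0: load  L5 → E/I on L5; bus (none); mem=20
  op14 P1: store L7 := 93 → I/M on L7; bus BusUpgr; mem=80
  op15 P1: load  L2 → S/S on L2; bus (none); mem=44
  op16 P1: load  L1 → S/S on L1; bus BusRd; mem=90
  op17 P0: load  L4 → E/I on L4; bus BusRd; mem=50
  op18 P1: load  L6 → I/M on L6; bus (none); mem=30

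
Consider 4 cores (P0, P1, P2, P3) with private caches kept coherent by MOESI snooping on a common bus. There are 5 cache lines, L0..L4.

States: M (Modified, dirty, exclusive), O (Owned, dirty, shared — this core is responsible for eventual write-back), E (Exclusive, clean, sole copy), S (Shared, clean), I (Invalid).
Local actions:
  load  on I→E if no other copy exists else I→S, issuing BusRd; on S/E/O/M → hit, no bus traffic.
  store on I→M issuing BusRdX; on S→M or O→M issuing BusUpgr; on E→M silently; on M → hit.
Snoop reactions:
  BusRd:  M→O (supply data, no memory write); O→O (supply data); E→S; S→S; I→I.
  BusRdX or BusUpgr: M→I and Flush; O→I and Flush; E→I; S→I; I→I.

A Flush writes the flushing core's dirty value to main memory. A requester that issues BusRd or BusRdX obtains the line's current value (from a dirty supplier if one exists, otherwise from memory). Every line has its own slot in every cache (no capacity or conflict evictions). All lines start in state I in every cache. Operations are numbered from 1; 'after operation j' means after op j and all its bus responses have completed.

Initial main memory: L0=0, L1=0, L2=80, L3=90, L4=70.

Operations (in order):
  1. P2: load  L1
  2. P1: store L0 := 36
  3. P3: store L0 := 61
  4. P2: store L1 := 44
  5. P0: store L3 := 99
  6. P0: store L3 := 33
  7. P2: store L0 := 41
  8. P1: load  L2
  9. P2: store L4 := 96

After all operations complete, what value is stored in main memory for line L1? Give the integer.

memory[L1] = 0

[1] P2: load  L1 | P0:I, P1:I, P2:E(0), P3:I | bus: BusRd
[2] P1: store L0 := 36 | P0:I, P1:M(36), P2:I, P3:I | bus: BusRdX
[3] P3: store L0 := 61 | P0:I, P1:I, P2:I, P3:M(61) | bus: BusRdX,Flush
[4] P2: store L1 := 44 | P0:I, P1:I, P2:M(44), P3:I | bus: none
[5] P0: store L3 := 99 | P0:M(99), P1:I, P2:I, P3:I | bus: BusRdX
[6] P0: store L3 := 33 | P0:M(33), P1:I, P2:I, P3:I | bus: none
[7] P2: store L0 := 41 | P0:I, P1:I, P2:M(41), P3:I | bus: BusRdX,Flush
[8] P1: load  L2 | P0:I, P1:E(80), P2:I, P3:I | bus: BusRd
[9] P2: store L4 := 96 | P0:I, P1:I, P2:M(96), P3:I | bus: BusRdX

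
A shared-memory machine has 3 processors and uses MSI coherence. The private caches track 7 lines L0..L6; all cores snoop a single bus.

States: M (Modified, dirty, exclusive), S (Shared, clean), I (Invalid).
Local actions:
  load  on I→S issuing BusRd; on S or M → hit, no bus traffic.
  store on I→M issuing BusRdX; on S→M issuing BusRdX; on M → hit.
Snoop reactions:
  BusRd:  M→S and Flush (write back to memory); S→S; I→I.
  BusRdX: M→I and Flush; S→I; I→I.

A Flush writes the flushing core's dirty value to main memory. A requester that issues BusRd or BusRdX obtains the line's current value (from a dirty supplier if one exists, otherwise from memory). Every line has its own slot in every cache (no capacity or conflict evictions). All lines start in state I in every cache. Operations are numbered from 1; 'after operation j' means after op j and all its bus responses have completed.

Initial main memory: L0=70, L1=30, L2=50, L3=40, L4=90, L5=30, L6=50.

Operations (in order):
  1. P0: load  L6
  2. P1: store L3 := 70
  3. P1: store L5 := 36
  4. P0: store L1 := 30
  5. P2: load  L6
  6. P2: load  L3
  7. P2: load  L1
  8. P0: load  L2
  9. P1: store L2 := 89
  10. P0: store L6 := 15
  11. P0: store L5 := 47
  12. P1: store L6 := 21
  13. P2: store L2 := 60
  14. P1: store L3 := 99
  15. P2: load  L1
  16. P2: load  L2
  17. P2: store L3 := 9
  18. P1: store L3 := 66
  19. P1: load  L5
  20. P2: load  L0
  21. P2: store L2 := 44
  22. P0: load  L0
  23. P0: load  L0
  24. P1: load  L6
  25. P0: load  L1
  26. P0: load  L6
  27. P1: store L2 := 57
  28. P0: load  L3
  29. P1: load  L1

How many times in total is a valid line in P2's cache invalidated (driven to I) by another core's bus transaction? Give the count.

[1] P0: load  L6 | P0:S(50), P1:I, P2:I | bus: BusRd
[2] P1: store L3 := 70 | P0:I, P1:M(70), P2:I | bus: BusRdX
[3] P1: store L5 := 36 | P0:I, P1:M(36), P2:I | bus: BusRdX
[4] P0: store L1 := 30 | P0:M(30), P1:I, P2:I | bus: BusRdX
[5] P2: load  L6 | P0:S(50), P1:I, P2:S(50) | bus: BusRd
[6] P2: load  L3 | P0:I, P1:S(70), P2:S(70) | bus: BusRd,Flush
[7] P2: load  L1 | P0:S(30), P1:I, P2:S(30) | bus: BusRd,Flush
[8] P0: load  L2 | P0:S(50), P1:I, P2:I | bus: BusRd
[9] P1: store L2 := 89 | P0:I, P1:M(89), P2:I | bus: BusRdX
[10] P0: store L6 := 15 | P0:M(15), P1:I, P2:I | bus: BusRdX
[11] P0: store L5 := 47 | P0:M(47), P1:I, P2:I | bus: BusRdX,Flush
[12] P1: store L6 := 21 | P0:I, P1:M(21), P2:I | bus: BusRdX,Flush
[13] P2: store L2 := 60 | P0:I, P1:I, P2:M(60) | bus: BusRdX,Flush
[14] P1: store L3 := 99 | P0:I, P1:M(99), P2:I | bus: BusRdX
[15] P2: load  L1 | P0:S(30), P1:I, P2:S(30) | bus: none
[16] P2: load  L2 | P0:I, P1:I, P2:M(60) | bus: none
[17] P2: store L3 := 9 | P0:I, P1:I, P2:M(9) | bus: BusRdX,Flush
[18] P1: store L3 := 66 | P0:I, P1:M(66), P2:I | bus: BusRdX,Flush
[19] P1: load  L5 | P0:S(47), P1:S(47), P2:I | bus: BusRd,Flush
[20] P2: load  L0 | P0:I, P1:I, P2:S(70) | bus: BusRd
[21] P2: store L2 := 44 | P0:I, P1:I, P2:M(44) | bus: none
[22] P0: load  L0 | P0:S(70), P1:I, P2:S(70) | bus: BusRd
[23] P0: load  L0 | P0:S(70), P1:I, P2:S(70) | bus: none
[24] P1: load  L6 | P0:I, P1:M(21), P2:I | bus: none
[25] P0: load  L1 | P0:S(30), P1:I, P2:S(30) | bus: none
[26] P0: load  L6 | P0:S(21), P1:S(21), P2:I | bus: BusRd,Flush
[27] P1: store L2 := 57 | P0:I, P1:M(57), P2:I | bus: BusRdX,Flush
[28] P0: load  L3 | P0:S(66), P1:S(66), P2:I | bus: BusRd,Flush
[29] P1: load  L1 | P0:S(30), P1:S(30), P2:S(30) | bus: BusRd

invalidations = 4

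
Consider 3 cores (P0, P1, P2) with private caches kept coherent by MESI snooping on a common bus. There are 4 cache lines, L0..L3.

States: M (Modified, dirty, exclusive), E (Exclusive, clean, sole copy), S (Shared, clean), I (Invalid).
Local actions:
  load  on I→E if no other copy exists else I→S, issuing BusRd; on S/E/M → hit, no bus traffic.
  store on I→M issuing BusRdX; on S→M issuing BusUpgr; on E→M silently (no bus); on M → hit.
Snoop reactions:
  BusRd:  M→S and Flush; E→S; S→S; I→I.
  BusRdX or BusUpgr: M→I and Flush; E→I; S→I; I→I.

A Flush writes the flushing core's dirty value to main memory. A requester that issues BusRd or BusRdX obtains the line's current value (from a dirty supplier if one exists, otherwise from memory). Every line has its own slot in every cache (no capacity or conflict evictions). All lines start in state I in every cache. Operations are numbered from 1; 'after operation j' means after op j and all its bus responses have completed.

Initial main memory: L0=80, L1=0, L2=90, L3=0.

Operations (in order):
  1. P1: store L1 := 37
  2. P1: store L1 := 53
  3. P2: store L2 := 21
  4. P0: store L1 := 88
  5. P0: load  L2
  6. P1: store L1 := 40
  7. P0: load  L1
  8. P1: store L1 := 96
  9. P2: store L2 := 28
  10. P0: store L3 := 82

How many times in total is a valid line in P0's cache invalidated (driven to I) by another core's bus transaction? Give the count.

1. P1: store L1 := 37  bus=[BusRdX]  L1: P0=I P1=M P2=I  mem[L1]=0
2. P1: store L1 := 53  bus=[-]  L1: P0=I P1=M P2=I  mem[L1]=0
3. P2: store L2 := 21  bus=[BusRdX]  L2: P0=I P1=I P2=M  mem[L2]=90
4. P0: store L1 := 88  bus=[BusRdX,Flush]  L1: P0=M P1=I P2=I  mem[L1]=53
5. P0: load  L2  bus=[BusRd,Flush]  L2: P0=S P1=I P2=S  mem[L2]=21
6. P1: store L1 := 40  bus=[BusRdX,Flush]  L1: P0=I P1=M P2=I  mem[L1]=88
7. P0: load  L1  bus=[BusRd,Flush]  L1: P0=S P1=S P2=I  mem[L1]=40
8. P1: store L1 := 96  bus=[BusUpgr]  L1: P0=I P1=M P2=I  mem[L1]=40
9. P2: store L2 := 28  bus=[BusUpgr]  L2: P0=I P1=I P2=M  mem[L2]=21
10. P0: store L3 := 82  bus=[BusRdX]  L3: P0=M P1=I P2=I  mem[L3]=0

invalidations = 3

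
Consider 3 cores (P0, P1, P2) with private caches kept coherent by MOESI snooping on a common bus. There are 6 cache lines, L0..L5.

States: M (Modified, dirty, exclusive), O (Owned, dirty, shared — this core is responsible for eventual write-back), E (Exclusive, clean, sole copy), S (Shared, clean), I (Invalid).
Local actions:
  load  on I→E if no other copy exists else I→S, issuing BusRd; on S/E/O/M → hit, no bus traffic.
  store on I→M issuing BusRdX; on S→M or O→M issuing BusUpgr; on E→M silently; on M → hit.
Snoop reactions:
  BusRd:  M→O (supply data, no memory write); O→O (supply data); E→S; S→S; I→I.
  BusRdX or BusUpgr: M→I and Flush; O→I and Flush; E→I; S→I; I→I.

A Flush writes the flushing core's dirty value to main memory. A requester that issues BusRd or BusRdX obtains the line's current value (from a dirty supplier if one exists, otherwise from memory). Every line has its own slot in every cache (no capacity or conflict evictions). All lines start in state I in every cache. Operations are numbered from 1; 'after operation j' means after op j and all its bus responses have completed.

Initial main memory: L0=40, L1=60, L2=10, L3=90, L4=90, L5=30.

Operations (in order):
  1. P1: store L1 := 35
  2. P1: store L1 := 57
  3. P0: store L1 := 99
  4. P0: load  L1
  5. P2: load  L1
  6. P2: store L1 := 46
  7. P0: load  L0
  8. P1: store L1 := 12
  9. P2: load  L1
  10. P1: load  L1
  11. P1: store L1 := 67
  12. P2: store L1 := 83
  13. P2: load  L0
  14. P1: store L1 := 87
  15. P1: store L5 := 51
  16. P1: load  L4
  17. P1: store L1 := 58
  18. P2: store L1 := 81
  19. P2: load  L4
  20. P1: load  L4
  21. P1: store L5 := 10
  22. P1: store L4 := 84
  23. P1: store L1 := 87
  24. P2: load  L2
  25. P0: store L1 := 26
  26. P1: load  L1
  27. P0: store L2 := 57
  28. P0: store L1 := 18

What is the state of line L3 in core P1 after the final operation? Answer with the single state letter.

state = I

1. P1: store L1 := 35  bus=[BusRdX]  L1: P0=I P1=M P2=I  mem[L1]=60
2. P1: store L1 := 57  bus=[-]  L1: P0=I P1=M P2=I  mem[L1]=60
3. P0: store L1 := 99  bus=[BusRdX,Flush]  L1: P0=M P1=I P2=I  mem[L1]=57
4. P0: load  L1  bus=[-]  L1: P0=M P1=I P2=I  mem[L1]=57
5. P2: load  L1  bus=[BusRd]  L1: P0=O P1=I P2=S  mem[L1]=57
6. P2: store L1 := 46  bus=[BusUpgr,Flush]  L1: P0=I P1=I P2=M  mem[L1]=99
7. P0: load  L0  bus=[BusRd]  L0: P0=E P1=I P2=I  mem[L0]=40
8. P1: store L1 := 12  bus=[BusRdX,Flush]  L1: P0=I P1=M P2=I  mem[L1]=46
9. P2: load  L1  bus=[BusRd]  L1: P0=I P1=O P2=S  mem[L1]=46
10. P1: load  L1  bus=[-]  L1: P0=I P1=O P2=S  mem[L1]=46
11. P1: store L1 := 67  bus=[BusUpgr]  L1: P0=I P1=M P2=I  mem[L1]=46
12. P2: store L1 := 83  bus=[BusRdX,Flush]  L1: P0=I P1=I P2=M  mem[L1]=67
13. P2: load  L0  bus=[BusRd]  L0: P0=S P1=I P2=S  mem[L0]=40
14. P1: store L1 := 87  bus=[BusRdX,Flush]  L1: P0=I P1=M P2=I  mem[L1]=83
15. P1: store L5 := 51  bus=[BusRdX]  L5: P0=I P1=M P2=I  mem[L5]=30
16. P1: load  L4  bus=[BusRd]  L4: P0=I P1=E P2=I  mem[L4]=90
17. P1: store L1 := 58  bus=[-]  L1: P0=I P1=M P2=I  mem[L1]=83
18. P2: store L1 := 81  bus=[BusRdX,Flush]  L1: P0=I P1=I P2=M  mem[L1]=58
19. P2: load  L4  bus=[BusRd]  L4: P0=I P1=S P2=S  mem[L4]=90
20. P1: load  L4  bus=[-]  L4: P0=I P1=S P2=S  mem[L4]=90
21. P1: store L5 := 10  bus=[-]  L5: P0=I P1=M P2=I  mem[L5]=30
22. P1: store L4 := 84  bus=[BusUpgr]  L4: P0=I P1=M P2=I  mem[L4]=90
23. P1: store L1 := 87  bus=[BusRdX,Flush]  L1: P0=I P1=M P2=I  mem[L1]=81
24. P2: load  L2  bus=[BusRd]  L2: P0=I P1=I P2=E  mem[L2]=10
25. P0: store L1 := 26  bus=[BusRdX,Flush]  L1: P0=M P1=I P2=I  mem[L1]=87
26. P1: load  L1  bus=[BusRd]  L1: P0=O P1=S P2=I  mem[L1]=87
27. P0: store L2 := 57  bus=[BusRdX]  L2: P0=M P1=I P2=I  mem[L2]=10
28. P0: store L1 := 18  bus=[BusUpgr]  L1: P0=M P1=I P2=I  mem[L1]=87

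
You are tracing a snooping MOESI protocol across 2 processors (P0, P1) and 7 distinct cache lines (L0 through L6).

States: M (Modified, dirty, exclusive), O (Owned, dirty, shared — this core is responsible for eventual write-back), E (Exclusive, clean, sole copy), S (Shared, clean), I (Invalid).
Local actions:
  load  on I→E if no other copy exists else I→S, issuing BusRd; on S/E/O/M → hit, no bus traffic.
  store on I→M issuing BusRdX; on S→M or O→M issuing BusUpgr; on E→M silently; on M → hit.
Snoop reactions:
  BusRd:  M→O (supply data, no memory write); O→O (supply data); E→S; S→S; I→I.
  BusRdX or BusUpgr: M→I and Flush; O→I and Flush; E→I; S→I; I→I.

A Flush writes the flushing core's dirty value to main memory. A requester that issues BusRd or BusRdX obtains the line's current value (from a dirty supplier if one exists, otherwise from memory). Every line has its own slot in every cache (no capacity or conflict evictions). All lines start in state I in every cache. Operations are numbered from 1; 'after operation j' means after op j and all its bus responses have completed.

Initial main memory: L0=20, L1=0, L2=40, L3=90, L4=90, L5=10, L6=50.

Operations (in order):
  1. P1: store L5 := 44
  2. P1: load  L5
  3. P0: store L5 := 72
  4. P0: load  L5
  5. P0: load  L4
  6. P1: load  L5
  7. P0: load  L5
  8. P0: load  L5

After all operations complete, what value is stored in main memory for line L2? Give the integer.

1. P1: store L5 := 44  bus=[BusRdX]  L5: P0=I P1=M  mem[L5]=10
2. P1: load  L5  bus=[-]  L5: P0=I P1=M  mem[L5]=10
3. P0: store L5 := 72  bus=[BusRdX,Flush]  L5: P0=M P1=I  mem[L5]=44
4. P0: load  L5  bus=[-]  L5: P0=M P1=I  mem[L5]=44
5. P0: load  L4  bus=[BusRd]  L4: P0=E P1=I  mem[L4]=90
6. P1: load  L5  bus=[BusRd]  L5: P0=O P1=S  mem[L5]=44
7. P0: load  L5  bus=[-]  L5: P0=O P1=S  mem[L5]=44
8. P0: load  L5  bus=[-]  L5: P0=O P1=S  mem[L5]=44

memory[L2] = 40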